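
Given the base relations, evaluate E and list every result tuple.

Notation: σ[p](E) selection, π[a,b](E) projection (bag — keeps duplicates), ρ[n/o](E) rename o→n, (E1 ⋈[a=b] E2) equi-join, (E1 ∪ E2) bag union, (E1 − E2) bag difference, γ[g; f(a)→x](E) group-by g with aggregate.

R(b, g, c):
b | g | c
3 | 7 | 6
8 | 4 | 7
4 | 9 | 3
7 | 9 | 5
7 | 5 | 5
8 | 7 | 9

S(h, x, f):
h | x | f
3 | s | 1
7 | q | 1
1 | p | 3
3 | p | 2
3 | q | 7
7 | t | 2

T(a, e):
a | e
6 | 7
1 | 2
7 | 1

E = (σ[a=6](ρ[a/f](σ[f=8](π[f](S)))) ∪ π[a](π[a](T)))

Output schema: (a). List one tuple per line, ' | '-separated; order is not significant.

Row counts bottom-up:
  S → 6
  π[f](S) → 6
  σ[f=8](π[f](S)) → 0
  ρ[a/f](σ[f=8](π[f](S))) → 0
  σ[a=6](ρ[a/f](σ[f=8](π[f](S)))) → 0
  T → 3
  π[a](T) → 3
  π[a](π[a](T)) → 3
  (σ[a=6](ρ[a/f](σ[f=8](π[f](S)))) ∪ π[a](π[a](T))) → 3

== RESULT ==
a
1
6
7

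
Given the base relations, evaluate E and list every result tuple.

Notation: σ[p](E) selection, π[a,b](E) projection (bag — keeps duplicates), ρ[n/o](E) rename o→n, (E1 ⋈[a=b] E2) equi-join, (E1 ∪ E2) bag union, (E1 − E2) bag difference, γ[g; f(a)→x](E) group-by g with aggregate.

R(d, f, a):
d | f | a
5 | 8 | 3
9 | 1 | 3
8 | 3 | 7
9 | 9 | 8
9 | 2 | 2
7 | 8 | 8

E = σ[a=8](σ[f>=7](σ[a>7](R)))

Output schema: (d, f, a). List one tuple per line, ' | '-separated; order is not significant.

Subexpression sizes:
  R → 6
  σ[a>7](R) → 2
  σ[f>=7](σ[a>7](R)) → 2
  σ[a=8](σ[f>=7](σ[a>7](R))) → 2

== RESULT ==
d | f | a
7 | 8 | 8
9 | 9 | 8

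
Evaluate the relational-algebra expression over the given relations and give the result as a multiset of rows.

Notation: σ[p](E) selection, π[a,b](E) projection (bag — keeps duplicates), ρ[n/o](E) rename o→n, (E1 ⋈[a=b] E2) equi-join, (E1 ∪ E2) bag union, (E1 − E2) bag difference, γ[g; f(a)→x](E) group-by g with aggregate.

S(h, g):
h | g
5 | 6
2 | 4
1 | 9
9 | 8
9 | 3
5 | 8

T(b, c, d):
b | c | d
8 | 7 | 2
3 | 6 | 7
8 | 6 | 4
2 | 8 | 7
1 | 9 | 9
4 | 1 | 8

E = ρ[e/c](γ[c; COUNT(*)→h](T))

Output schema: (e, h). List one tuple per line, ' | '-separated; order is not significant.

Subexpression sizes:
  T → 6
  γ[c; COUNT(*)→h](T) → 5
  ρ[e/c](γ[c; COUNT(*)→h](T)) → 5

== RESULT ==
e | h
1 | 1
6 | 2
7 | 1
8 | 1
9 | 1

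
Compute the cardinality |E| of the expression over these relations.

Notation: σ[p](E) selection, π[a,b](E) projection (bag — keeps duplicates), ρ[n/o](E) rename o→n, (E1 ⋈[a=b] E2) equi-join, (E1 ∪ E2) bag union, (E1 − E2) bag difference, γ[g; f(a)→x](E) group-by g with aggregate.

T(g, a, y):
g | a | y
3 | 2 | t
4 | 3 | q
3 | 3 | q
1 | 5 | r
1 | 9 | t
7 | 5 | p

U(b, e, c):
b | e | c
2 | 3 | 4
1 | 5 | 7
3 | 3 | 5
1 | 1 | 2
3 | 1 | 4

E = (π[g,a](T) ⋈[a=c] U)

Per-node cardinality:
  T → 6
  π[g,a](T) → 6
  U → 5
  (π[g,a](T) ⋈[a=c] U) → 3

|E| = 3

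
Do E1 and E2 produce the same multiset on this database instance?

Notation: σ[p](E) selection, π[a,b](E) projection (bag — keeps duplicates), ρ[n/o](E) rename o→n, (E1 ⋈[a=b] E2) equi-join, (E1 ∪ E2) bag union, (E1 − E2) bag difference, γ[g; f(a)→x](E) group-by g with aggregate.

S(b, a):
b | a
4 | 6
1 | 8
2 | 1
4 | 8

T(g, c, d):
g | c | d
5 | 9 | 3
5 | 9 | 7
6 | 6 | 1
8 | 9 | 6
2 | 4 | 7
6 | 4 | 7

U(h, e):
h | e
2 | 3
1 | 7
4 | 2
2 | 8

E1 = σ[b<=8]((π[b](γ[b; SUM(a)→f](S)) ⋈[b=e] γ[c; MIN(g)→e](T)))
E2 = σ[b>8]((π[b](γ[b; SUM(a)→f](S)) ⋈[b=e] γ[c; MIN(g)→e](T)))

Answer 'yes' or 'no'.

E1 row counts bottom-up:
  S → 4
  γ[b; SUM(a)→f](S) → 3
  π[b](γ[b; SUM(a)→f](S)) → 3
  T → 6
  γ[c; MIN(g)→e](T) → 3
  (π[b](γ[b; SUM(a)→f](S)) ⋈[b=e] γ[c; MIN(g)→e](T)) → 1
  σ[b<=8]((π[b](γ[b; SUM(a)→f](S)) ⋈[b=e] γ[c; MIN(g)→e](T))) → 1
E2 row counts bottom-up:
  S → 4
  γ[b; SUM(a)→f](S) → 3
  π[b](γ[b; SUM(a)→f](S)) → 3
  T → 6
  γ[c; MIN(g)→e](T) → 3
  (π[b](γ[b; SUM(a)→f](S)) ⋈[b=e] γ[c; MIN(g)→e](T)) → 1
  σ[b>8]((π[b](γ[b; SUM(a)→f](S)) ⋈[b=e] γ[c; MIN(g)→e](T))) → 0

E1 result:
b | c | e
2 | 4 | 2
E2 result:
b | c | e
(0 rows)
Witness: (2, 4, 2) appears 1× in E1 but 0× in E2.

no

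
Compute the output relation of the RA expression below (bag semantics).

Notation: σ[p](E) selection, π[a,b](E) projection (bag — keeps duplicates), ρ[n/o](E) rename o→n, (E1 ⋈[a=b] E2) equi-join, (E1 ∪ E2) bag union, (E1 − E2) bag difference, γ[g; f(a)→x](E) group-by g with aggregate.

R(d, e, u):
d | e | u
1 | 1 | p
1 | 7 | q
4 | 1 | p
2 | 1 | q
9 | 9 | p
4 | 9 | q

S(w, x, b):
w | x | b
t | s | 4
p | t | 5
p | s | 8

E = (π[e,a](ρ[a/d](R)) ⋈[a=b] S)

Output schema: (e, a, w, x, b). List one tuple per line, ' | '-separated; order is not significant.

Row counts bottom-up:
  R → 6
  ρ[a/d](R) → 6
  π[e,a](ρ[a/d](R)) → 6
  S → 3
  (π[e,a](ρ[a/d](R)) ⋈[a=b] S) → 2

== RESULT ==
e | a | w | x | b
1 | 4 | t | s | 4
9 | 4 | t | s | 4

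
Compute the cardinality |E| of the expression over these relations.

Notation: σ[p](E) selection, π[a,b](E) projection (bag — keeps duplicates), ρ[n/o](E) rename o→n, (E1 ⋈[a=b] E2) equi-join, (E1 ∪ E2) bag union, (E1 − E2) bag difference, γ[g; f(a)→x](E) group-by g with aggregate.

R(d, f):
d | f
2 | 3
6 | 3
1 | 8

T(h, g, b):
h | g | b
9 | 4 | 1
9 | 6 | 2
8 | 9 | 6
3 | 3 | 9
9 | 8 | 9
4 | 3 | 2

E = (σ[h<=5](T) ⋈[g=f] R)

Subexpression sizes:
  T → 6
  σ[h<=5](T) → 2
  R → 3
  (σ[h<=5](T) ⋈[g=f] R) → 4

|E| = 4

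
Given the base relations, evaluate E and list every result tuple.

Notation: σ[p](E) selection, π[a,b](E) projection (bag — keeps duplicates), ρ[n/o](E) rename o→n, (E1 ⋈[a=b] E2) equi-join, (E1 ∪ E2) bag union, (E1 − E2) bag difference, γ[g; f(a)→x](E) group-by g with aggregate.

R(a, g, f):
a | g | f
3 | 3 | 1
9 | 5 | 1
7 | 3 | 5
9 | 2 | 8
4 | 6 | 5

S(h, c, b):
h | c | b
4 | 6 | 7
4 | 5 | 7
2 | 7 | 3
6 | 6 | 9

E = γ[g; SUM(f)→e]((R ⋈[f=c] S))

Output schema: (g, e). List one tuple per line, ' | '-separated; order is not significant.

Subexpression sizes:
  R → 5
  S → 4
  (R ⋈[f=c] S) → 2
  γ[g; SUM(f)→e]((R ⋈[f=c] S)) → 2

== RESULT ==
g | e
3 | 5
6 | 5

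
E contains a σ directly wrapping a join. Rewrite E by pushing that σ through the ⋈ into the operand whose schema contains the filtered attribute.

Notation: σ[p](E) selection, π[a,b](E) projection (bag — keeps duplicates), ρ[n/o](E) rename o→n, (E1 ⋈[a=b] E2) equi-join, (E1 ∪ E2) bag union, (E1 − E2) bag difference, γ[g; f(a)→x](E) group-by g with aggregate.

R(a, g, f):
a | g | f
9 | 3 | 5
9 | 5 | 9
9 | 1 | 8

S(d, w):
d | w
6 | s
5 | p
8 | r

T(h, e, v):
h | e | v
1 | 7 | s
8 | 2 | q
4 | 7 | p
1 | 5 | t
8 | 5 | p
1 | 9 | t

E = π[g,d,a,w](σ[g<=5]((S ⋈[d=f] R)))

σ filters on g, owned by the right side.
E' = π[g,d,a,w]((S ⋈[d=f] σ[g<=5](R)))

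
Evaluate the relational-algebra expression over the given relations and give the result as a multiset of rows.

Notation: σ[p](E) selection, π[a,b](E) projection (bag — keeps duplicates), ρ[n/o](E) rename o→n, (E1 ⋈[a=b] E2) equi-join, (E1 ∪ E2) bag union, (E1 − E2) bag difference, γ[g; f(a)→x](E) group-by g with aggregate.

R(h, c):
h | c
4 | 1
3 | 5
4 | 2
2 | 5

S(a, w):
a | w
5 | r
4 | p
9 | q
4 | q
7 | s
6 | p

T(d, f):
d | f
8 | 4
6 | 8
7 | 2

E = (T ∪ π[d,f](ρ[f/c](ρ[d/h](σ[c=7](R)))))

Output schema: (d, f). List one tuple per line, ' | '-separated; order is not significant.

Row counts bottom-up:
  T → 3
  R → 4
  σ[c=7](R) → 0
  ρ[d/h](σ[c=7](R)) → 0
  ρ[f/c](ρ[d/h](σ[c=7](R))) → 0
  π[d,f](ρ[f/c](ρ[d/h](σ[c=7](R)))) → 0
  (T ∪ π[d,f](ρ[f/c](ρ[d/h](σ[c=7](R))))) → 3

== RESULT ==
d | f
6 | 8
7 | 2
8 | 4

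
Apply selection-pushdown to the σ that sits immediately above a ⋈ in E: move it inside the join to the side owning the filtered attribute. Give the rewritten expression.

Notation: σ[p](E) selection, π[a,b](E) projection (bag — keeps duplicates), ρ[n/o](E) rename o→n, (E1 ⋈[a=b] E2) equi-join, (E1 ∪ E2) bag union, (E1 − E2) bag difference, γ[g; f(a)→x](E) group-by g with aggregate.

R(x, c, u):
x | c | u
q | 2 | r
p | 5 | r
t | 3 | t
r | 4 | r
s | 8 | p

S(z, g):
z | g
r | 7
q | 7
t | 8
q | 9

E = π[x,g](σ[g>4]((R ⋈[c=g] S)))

σ filters on g, owned by the right side.
E' = π[x,g]((R ⋈[c=g] σ[g>4](S)))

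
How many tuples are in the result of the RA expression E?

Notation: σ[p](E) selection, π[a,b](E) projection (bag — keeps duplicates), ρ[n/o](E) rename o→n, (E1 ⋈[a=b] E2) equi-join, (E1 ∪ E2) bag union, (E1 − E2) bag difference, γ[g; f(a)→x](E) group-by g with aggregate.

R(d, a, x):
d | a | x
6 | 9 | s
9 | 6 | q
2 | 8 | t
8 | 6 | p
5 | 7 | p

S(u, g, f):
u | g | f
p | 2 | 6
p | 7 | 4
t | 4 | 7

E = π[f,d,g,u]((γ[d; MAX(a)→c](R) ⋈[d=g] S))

Per-node cardinality:
  R → 5
  γ[d; MAX(a)→c](R) → 5
  S → 3
  (γ[d; MAX(a)→c](R) ⋈[d=g] S) → 1
  π[f,d,g,u]((γ[d; MAX(a)→c](R) ⋈[d=g] S)) → 1

|E| = 1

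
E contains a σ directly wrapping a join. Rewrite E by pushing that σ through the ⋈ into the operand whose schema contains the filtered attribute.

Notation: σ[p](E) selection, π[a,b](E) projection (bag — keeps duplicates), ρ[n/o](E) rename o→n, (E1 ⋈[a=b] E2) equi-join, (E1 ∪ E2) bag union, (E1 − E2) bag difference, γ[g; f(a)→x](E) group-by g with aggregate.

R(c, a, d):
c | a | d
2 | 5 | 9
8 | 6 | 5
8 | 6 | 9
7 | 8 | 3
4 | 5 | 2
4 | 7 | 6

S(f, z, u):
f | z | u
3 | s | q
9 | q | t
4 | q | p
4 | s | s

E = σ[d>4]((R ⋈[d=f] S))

σ filters on d, owned by the left side.
E' = (σ[d>4](R) ⋈[d=f] S)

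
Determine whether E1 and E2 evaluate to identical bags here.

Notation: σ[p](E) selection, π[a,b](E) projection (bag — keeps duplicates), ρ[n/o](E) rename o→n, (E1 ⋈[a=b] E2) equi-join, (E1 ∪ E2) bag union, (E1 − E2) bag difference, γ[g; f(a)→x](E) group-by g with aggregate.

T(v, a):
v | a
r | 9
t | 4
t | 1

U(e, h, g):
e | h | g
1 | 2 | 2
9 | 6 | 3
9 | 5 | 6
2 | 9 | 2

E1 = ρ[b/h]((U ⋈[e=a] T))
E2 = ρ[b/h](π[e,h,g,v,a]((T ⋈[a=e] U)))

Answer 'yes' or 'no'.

E1 per-node cardinality:
  U → 4
  T → 3
  (U ⋈[e=a] T) → 3
  ρ[b/h]((U ⋈[e=a] T)) → 3
E2 per-node cardinality:
  T → 3
  U → 4
  (T ⋈[a=e] U) → 3
  π[e,h,g,v,a]((T ⋈[a=e] U)) → 3
  ρ[b/h](π[e,h,g,v,a]((T ⋈[a=e] U))) → 3

E1 and E2 produce the same multiset:
e | b | g | v | a
1 | 2 | 2 | t | 1
9 | 5 | 6 | r | 9
9 | 6 | 3 | r | 9

yes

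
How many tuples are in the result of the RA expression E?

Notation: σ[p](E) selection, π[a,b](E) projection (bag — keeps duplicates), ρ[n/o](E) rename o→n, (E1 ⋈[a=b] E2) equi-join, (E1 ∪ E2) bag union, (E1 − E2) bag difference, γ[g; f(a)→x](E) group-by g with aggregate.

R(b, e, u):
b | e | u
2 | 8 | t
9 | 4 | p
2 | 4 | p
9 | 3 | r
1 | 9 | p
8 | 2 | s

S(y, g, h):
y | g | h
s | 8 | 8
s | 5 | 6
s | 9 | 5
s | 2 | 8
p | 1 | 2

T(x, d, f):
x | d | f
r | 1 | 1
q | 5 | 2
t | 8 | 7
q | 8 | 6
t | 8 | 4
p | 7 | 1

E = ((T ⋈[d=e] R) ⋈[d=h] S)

Subexpression sizes:
  T → 6
  R → 6
  (T ⋈[d=e] R) → 3
  S → 5
  ((T ⋈[d=e] R) ⋈[d=h] S) → 6

|E| = 6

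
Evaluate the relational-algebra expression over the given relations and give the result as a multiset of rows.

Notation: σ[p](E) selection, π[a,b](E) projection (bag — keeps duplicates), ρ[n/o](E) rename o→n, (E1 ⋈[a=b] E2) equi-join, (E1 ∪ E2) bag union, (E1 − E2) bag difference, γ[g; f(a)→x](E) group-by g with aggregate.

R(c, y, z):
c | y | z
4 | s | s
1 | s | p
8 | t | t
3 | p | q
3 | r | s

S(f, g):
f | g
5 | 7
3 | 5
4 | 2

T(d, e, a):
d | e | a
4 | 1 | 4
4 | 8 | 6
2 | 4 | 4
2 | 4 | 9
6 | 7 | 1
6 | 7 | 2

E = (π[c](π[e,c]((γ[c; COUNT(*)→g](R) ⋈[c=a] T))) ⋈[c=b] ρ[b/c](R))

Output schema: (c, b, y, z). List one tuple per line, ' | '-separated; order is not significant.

Row counts bottom-up:
  R → 5
  γ[c; COUNT(*)→g](R) → 4
  T → 6
  (γ[c; COUNT(*)→g](R) ⋈[c=a] T) → 3
  π[e,c]((γ[c; COUNT(*)→g](R) ⋈[c=a] T)) → 3
  π[c](π[e,c]((γ[c; COUNT(*)→g](R) ⋈[c=a] T))) → 3
  R → 5
  ρ[b/c](R) → 5
  (π[c](π[e,c]((γ[c; COUNT(*)→g](R) ⋈[c=a] T))) ⋈[c=b] ρ[b/c](R)) → 3

== RESULT ==
c | b | y | z
1 | 1 | s | p
4 | 4 | s | s
4 | 4 | s | s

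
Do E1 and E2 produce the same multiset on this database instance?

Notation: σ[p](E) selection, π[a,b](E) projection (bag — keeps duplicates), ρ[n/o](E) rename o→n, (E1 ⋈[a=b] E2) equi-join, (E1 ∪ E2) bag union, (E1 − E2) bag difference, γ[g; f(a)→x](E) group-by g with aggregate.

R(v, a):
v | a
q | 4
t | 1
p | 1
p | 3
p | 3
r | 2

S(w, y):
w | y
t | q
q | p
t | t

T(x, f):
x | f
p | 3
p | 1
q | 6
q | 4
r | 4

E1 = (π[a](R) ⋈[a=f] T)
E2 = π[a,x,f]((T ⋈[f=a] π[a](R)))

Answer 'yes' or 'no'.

E1 stepwise |·|:
  R → 6
  π[a](R) → 6
  T → 5
  (π[a](R) ⋈[a=f] T) → 6
E2 stepwise |·|:
  T → 5
  R → 6
  π[a](R) → 6
  (T ⋈[f=a] π[a](R)) → 6
  π[a,x,f]((T ⋈[f=a] π[a](R))) → 6

E1 and E2 produce the same multiset:
a | x | f
1 | p | 1
1 | p | 1
3 | p | 3
3 | p | 3
4 | q | 4
4 | r | 4

yes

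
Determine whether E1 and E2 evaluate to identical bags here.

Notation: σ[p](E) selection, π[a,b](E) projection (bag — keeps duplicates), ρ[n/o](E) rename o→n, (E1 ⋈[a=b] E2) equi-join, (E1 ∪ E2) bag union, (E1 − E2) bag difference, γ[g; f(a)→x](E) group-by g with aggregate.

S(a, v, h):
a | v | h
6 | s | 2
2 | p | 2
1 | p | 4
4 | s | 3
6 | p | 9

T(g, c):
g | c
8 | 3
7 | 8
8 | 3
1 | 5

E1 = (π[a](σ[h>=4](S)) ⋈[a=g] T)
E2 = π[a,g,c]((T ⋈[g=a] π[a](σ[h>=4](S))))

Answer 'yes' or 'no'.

E1 subexpression sizes:
  S → 5
  σ[h>=4](S) → 2
  π[a](σ[h>=4](S)) → 2
  T → 4
  (π[a](σ[h>=4](S)) ⋈[a=g] T) → 1
E2 subexpression sizes:
  T → 4
  S → 5
  σ[h>=4](S) → 2
  π[a](σ[h>=4](S)) → 2
  (T ⋈[g=a] π[a](σ[h>=4](S))) → 1
  π[a,g,c]((T ⋈[g=a] π[a](σ[h>=4](S)))) → 1

E1 and E2 produce the same multiset:
a | g | c
1 | 1 | 5

yes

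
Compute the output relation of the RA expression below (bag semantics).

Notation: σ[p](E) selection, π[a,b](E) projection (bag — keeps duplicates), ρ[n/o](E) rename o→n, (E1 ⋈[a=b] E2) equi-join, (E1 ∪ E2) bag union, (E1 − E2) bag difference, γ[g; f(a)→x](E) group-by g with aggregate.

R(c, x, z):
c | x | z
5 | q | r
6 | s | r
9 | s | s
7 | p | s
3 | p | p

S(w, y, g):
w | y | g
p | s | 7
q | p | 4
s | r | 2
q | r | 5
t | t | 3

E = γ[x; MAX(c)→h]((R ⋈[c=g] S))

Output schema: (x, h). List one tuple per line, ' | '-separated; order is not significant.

Stepwise |·|:
  R → 5
  S → 5
  (R ⋈[c=g] S) → 3
  γ[x; MAX(c)→h]((R ⋈[c=g] S)) → 2

== RESULT ==
x | h
p | 7
q | 5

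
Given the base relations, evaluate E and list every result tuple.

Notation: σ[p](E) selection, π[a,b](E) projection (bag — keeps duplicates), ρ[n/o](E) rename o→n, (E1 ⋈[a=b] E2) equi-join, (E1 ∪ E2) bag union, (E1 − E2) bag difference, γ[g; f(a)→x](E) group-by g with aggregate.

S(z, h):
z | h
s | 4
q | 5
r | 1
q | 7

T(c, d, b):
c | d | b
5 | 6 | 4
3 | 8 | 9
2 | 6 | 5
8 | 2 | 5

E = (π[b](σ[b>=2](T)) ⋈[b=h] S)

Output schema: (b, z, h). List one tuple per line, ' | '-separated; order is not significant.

Row counts bottom-up:
  T → 4
  σ[b>=2](T) → 4
  π[b](σ[b>=2](T)) → 4
  S → 4
  (π[b](σ[b>=2](T)) ⋈[b=h] S) → 3

== RESULT ==
b | z | h
4 | s | 4
5 | q | 5
5 | q | 5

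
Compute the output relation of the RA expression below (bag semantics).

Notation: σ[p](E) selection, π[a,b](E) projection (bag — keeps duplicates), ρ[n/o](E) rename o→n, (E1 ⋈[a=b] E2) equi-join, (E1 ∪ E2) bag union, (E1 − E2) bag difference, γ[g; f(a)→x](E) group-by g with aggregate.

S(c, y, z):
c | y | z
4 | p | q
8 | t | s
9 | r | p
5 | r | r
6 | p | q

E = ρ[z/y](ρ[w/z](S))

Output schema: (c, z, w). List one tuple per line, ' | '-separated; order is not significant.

Subexpression sizes:
  S → 5
  ρ[w/z](S) → 5
  ρ[z/y](ρ[w/z](S)) → 5

== RESULT ==
c | z | w
4 | p | q
5 | r | r
6 | p | q
8 | t | s
9 | r | p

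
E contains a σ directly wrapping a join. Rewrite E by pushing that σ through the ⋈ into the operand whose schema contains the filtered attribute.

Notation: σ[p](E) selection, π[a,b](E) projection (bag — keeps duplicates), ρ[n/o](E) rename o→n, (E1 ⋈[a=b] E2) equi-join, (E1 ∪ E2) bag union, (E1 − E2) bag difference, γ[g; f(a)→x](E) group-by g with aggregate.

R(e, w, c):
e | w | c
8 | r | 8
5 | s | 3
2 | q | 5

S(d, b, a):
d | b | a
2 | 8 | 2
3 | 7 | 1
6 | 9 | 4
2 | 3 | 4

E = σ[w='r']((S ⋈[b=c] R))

σ filters on w, owned by the right side.
E' = (S ⋈[b=c] σ[w='r'](R))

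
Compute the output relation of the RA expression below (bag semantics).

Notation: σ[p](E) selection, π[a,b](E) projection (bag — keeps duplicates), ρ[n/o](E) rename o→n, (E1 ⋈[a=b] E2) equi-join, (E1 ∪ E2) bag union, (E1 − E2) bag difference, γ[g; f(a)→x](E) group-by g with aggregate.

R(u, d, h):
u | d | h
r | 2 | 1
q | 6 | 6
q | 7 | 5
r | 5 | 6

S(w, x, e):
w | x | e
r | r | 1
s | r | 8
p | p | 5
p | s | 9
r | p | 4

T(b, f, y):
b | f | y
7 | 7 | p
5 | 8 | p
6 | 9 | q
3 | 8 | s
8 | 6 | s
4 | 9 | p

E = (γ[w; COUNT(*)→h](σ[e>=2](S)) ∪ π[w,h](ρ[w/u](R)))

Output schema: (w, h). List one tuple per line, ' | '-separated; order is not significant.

Subexpression sizes:
  S → 5
  σ[e>=2](S) → 4
  γ[w; COUNT(*)→h](σ[e>=2](S)) → 3
  R → 4
  ρ[w/u](R) → 4
  π[w,h](ρ[w/u](R)) → 4
  (γ[w; COUNT(*)→h](σ[e>=2](S)) ∪ π[w,h](ρ[w/u](R))) → 7

== RESULT ==
w | h
p | 2
q | 5
q | 6
r | 1
r | 1
r | 6
s | 1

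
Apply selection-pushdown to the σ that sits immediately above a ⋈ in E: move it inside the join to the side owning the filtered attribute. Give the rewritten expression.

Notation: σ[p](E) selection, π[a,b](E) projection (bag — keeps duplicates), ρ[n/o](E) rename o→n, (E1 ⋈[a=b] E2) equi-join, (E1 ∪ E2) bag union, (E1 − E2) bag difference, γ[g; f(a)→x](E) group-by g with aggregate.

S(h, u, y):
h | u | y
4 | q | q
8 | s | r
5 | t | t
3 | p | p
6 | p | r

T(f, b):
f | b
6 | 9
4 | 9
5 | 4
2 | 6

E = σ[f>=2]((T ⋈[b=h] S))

σ filters on f, owned by the left side.
E' = (σ[f>=2](T) ⋈[b=h] S)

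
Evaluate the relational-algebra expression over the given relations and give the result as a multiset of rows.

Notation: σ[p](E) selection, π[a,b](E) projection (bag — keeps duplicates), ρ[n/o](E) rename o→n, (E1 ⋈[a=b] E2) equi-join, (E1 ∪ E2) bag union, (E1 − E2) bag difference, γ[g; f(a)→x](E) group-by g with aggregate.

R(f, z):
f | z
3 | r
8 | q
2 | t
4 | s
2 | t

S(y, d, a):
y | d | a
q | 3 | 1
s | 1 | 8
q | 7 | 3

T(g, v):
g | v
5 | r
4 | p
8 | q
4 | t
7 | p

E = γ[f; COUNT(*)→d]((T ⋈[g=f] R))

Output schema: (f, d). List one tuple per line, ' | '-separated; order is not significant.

Per-node cardinality:
  T → 5
  R → 5
  (T ⋈[g=f] R) → 3
  γ[f; COUNT(*)→d]((T ⋈[g=f] R)) → 2

== RESULT ==
f | d
4 | 2
8 | 1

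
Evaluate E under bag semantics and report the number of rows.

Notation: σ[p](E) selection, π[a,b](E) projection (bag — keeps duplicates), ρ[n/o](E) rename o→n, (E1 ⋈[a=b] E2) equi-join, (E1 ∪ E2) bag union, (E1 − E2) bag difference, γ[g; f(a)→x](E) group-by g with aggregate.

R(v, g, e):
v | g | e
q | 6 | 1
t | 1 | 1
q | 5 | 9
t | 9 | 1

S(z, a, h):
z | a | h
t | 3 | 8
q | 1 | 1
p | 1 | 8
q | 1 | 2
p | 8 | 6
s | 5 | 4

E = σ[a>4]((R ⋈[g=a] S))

Subexpression sizes:
  R → 4
  S → 6
  (R ⋈[g=a] S) → 4
  σ[a>4]((R ⋈[g=a] S)) → 1

|E| = 1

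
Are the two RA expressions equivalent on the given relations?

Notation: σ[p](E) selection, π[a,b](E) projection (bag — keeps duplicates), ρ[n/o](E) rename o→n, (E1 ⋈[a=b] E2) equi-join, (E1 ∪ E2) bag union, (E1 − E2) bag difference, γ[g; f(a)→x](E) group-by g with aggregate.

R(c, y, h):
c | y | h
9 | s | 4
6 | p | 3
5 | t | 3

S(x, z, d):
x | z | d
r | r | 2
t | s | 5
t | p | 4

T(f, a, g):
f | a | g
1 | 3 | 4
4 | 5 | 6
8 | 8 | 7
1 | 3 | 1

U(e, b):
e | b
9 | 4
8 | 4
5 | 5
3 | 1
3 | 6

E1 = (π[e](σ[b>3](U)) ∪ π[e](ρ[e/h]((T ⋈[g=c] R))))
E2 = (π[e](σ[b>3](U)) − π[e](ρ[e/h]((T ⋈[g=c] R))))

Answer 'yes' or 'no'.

E1 row counts bottom-up:
  U → 5
  σ[b>3](U) → 4
  π[e](σ[b>3](U)) → 4
  T → 4
  R → 3
  (T ⋈[g=c] R) → 1
  ρ[e/h]((T ⋈[g=c] R)) → 1
  π[e](ρ[e/h]((T ⋈[g=c] R))) → 1
  (π[e](σ[b>3](U)) ∪ π[e](ρ[e/h]((T ⋈[g=c] R)))) → 5
E2 row counts bottom-up:
  U → 5
  σ[b>3](U) → 4
  π[e](σ[b>3](U)) → 4
  T → 4
  R → 3
  (T ⋈[g=c] R) → 1
  ρ[e/h]((T ⋈[g=c] R)) → 1
  π[e](ρ[e/h]((T ⋈[g=c] R))) → 1
  (π[e](σ[b>3](U)) − π[e](ρ[e/h]((T ⋈[g=c] R)))) → 3

E1 result:
e
3
3
5
8
9
E2 result:
e
5
8
9
Witness: (3,) appears 2× in E1 but 0× in E2.

no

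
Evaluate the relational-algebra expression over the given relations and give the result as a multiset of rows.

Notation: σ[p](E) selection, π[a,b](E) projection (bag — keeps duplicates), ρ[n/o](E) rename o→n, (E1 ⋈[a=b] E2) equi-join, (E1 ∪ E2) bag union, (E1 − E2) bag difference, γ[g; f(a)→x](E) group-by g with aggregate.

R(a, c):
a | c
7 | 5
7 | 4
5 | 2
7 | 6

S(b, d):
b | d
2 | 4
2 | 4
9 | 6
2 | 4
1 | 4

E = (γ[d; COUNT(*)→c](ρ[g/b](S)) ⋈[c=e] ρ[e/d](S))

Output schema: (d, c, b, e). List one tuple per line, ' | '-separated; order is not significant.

Per-node cardinality:
  S → 5
  ρ[g/b](S) → 5
  γ[d; COUNT(*)→c](ρ[g/b](S)) → 2
  S → 5
  ρ[e/d](S) → 5
  (γ[d; COUNT(*)→c](ρ[g/b](S)) ⋈[c=e] ρ[e/d](S)) → 4

== RESULT ==
d | c | b | e
4 | 4 | 1 | 4
4 | 4 | 2 | 4
4 | 4 | 2 | 4
4 | 4 | 2 | 4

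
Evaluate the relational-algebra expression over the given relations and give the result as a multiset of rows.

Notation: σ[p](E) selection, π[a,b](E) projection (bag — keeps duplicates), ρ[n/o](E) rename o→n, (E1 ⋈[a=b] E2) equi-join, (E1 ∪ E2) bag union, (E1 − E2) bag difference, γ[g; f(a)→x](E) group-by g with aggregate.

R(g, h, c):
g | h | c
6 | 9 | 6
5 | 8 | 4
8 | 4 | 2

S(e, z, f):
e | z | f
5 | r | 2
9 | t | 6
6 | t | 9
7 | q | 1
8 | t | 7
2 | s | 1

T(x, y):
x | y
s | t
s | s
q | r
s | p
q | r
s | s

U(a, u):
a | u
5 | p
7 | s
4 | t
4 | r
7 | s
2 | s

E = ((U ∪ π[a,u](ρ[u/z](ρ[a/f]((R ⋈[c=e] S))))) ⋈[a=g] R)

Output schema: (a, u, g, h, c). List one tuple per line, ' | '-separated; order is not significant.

Subexpression sizes:
  U → 6
  R → 3
  S → 6
  (R ⋈[c=e] S) → 2
  ρ[a/f]((R ⋈[c=e] S)) → 2
  ρ[u/z](ρ[a/f]((R ⋈[c=e] S))) → 2
  π[a,u](ρ[u/z](ρ[a/f]((R ⋈[c=e] S)))) → 2
  (U ∪ π[a,u](ρ[u/z](ρ[a/f]((R ⋈[c=e] S))))) → 8
  R → 3
  ((U ∪ π[a,u](ρ[u/z](ρ[a/f]((R ⋈[c=e] S))))) ⋈[a=g] R) → 1

== RESULT ==
a | u | g | h | c
5 | p | 5 | 8 | 4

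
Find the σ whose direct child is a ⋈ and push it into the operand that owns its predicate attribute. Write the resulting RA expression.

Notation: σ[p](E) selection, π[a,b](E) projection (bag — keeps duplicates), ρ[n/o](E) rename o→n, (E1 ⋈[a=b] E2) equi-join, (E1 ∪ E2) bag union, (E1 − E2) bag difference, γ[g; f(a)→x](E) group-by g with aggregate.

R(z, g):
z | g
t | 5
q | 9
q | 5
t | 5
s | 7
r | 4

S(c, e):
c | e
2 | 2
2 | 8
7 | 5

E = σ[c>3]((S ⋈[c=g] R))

σ filters on c, owned by the left side.
E' = (σ[c>3](S) ⋈[c=g] R)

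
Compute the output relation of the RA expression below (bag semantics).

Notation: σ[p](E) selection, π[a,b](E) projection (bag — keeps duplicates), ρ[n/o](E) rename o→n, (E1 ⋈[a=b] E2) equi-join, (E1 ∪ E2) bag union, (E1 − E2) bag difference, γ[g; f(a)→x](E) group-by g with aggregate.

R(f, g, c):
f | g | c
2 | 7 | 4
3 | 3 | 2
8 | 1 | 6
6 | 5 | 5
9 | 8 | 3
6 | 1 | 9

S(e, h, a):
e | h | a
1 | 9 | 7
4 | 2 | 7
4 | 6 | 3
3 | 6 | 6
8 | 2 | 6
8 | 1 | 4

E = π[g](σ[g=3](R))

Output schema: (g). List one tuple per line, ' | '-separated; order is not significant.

Subexpression sizes:
  R → 6
  σ[g=3](R) → 1
  π[g](σ[g=3](R)) → 1

== RESULT ==
g
3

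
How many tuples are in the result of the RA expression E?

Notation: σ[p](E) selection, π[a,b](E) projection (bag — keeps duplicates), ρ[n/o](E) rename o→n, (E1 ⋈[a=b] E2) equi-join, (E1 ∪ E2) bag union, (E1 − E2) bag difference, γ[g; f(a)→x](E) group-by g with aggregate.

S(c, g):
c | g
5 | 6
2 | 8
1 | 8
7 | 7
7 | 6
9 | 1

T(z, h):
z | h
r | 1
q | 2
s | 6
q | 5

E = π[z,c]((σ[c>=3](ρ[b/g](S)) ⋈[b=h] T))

Subexpression sizes:
  S → 6
  ρ[b/g](S) → 6
  σ[c>=3](ρ[b/g](S)) → 4
  T → 4
  (σ[c>=3](ρ[b/g](S)) ⋈[b=h] T) → 3
  π[z,c]((σ[c>=3](ρ[b/g](S)) ⋈[b=h] T)) → 3

|E| = 3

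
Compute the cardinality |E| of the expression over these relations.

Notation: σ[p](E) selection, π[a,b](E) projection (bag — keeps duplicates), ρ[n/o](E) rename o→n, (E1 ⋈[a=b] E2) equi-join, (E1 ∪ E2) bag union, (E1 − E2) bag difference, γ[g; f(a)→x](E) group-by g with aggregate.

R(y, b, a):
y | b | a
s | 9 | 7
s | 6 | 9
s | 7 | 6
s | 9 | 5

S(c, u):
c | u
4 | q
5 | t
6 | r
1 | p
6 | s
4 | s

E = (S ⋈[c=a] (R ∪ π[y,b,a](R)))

Row counts bottom-up:
  S → 6
  R → 4
  R → 4
  π[y,b,a](R) → 4
  (R ∪ π[y,b,a](R)) → 8
  (S ⋈[c=a] (R ∪ π[y,b,a](R))) → 6

|E| = 6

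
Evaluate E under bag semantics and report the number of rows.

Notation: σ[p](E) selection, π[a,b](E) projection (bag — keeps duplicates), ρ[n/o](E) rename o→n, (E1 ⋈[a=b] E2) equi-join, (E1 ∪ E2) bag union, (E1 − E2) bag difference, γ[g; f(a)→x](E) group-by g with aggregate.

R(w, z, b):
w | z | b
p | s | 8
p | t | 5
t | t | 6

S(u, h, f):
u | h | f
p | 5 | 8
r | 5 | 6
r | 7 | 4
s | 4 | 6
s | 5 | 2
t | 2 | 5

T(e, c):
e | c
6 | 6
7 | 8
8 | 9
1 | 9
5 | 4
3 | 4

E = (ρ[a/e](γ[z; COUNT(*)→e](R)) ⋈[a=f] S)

Subexpression sizes:
  R → 3
  γ[z; COUNT(*)→e](R) → 2
  ρ[a/e](γ[z; COUNT(*)→e](R)) → 2
  S → 6
  (ρ[a/e](γ[z; COUNT(*)→e](R)) ⋈[a=f] S) → 1

|E| = 1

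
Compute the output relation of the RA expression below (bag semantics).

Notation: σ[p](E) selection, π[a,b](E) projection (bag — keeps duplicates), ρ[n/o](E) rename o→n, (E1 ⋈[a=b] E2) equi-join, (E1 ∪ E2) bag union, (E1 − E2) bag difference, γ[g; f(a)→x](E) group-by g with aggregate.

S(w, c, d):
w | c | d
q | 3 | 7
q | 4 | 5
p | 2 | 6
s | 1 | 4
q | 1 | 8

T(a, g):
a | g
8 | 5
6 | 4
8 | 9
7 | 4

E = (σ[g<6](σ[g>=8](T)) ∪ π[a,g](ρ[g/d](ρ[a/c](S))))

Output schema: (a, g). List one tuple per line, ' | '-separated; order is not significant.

Per-node cardinality:
  T → 4
  σ[g>=8](T) → 1
  σ[g<6](σ[g>=8](T)) → 0
  S → 5
  ρ[a/c](S) → 5
  ρ[g/d](ρ[a/c](S)) → 5
  π[a,g](ρ[g/d](ρ[a/c](S))) → 5
  (σ[g<6](σ[g>=8](T)) ∪ π[a,g](ρ[g/d](ρ[a/c](S)))) → 5

== RESULT ==
a | g
1 | 4
1 | 8
2 | 6
3 | 7
4 | 5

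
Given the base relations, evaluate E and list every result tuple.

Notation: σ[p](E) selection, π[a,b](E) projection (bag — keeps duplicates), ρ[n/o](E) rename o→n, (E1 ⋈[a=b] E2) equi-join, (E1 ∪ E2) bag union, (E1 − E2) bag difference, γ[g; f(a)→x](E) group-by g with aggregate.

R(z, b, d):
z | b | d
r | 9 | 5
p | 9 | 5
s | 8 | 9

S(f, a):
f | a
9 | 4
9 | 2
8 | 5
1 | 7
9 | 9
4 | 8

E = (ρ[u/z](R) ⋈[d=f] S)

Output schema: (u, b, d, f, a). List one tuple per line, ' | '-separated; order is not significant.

Subexpression sizes:
  R → 3
  ρ[u/z](R) → 3
  S → 6
  (ρ[u/z](R) ⋈[d=f] S) → 3

== RESULT ==
u | b | d | f | a
s | 8 | 9 | 9 | 2
s | 8 | 9 | 9 | 4
s | 8 | 9 | 9 | 9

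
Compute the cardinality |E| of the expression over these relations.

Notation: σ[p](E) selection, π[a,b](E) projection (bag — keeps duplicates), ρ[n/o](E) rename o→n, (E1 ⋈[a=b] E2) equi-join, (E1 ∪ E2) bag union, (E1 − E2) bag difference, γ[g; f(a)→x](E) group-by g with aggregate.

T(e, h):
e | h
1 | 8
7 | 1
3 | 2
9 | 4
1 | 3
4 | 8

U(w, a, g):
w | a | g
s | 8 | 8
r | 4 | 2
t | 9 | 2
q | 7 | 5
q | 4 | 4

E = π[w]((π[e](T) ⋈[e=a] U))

Per-node cardinality:
  T → 6
  π[e](T) → 6
  U → 5
  (π[e](T) ⋈[e=a] U) → 4
  π[w]((π[e](T) ⋈[e=a] U)) → 4

|E| = 4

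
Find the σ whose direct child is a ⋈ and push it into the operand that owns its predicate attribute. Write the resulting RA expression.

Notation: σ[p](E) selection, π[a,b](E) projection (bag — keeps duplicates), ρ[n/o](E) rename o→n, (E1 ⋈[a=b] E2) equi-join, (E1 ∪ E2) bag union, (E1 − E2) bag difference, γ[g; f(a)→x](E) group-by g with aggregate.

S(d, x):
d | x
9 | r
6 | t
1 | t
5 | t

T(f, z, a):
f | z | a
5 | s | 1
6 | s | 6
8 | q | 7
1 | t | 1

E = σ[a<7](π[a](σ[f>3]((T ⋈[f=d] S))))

σ filters on f, owned by the left side.
E' = σ[a<7](π[a]((σ[f>3](T) ⋈[f=d] S)))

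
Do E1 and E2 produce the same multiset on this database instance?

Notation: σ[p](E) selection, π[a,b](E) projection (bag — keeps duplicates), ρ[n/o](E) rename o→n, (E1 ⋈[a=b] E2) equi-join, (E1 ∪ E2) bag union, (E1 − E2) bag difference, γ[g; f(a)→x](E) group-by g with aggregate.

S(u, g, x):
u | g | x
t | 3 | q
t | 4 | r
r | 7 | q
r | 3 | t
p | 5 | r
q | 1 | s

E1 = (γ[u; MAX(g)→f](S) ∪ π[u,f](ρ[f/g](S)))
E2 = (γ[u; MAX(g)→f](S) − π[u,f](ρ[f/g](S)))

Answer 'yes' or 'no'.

E1 row counts bottom-up:
  S → 6
  γ[u; MAX(g)→f](S) → 4
  S → 6
  ρ[f/g](S) → 6
  π[u,f](ρ[f/g](S)) → 6
  (γ[u; MAX(g)→f](S) ∪ π[u,f](ρ[f/g](S))) → 10
E2 row counts bottom-up:
  S → 6
  γ[u; MAX(g)→f](S) → 4
  S → 6
  ρ[f/g](S) → 6
  π[u,f](ρ[f/g](S)) → 6
  (γ[u; MAX(g)→f](S) − π[u,f](ρ[f/g](S))) → 0

E1 result:
u | f
p | 5
p | 5
q | 1
q | 1
r | 3
r | 7
r | 7
t | 3
t | 4
t | 4
E2 result:
u | f
(0 rows)
Witness: ('r', 7) appears 2× in E1 but 0× in E2.

no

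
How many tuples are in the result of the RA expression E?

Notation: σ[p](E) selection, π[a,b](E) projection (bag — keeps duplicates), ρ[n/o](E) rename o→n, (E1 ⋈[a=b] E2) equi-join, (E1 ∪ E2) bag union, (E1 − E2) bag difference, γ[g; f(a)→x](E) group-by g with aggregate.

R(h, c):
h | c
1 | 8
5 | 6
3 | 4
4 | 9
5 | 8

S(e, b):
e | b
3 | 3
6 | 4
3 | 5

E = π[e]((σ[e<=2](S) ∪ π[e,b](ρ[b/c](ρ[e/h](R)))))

Per-node cardinality:
  S → 3
  σ[e<=2](S) → 0
  R → 5
  ρ[e/h](R) → 5
  ρ[b/c](ρ[e/h](R)) → 5
  π[e,b](ρ[b/c](ρ[e/h](R))) → 5
  (σ[e<=2](S) ∪ π[e,b](ρ[b/c](ρ[e/h](R)))) → 5
  π[e]((σ[e<=2](S) ∪ π[e,b](ρ[b/c](ρ[e/h](R))))) → 5

|E| = 5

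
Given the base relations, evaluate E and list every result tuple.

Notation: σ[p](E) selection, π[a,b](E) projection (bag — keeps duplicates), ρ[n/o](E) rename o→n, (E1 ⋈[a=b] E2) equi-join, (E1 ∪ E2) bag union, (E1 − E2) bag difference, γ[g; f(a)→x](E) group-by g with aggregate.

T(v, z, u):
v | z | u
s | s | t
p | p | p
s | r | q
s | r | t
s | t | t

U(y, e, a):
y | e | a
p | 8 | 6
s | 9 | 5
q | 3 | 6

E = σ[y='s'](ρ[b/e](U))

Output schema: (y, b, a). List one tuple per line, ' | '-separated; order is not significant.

Row counts bottom-up:
  U → 3
  ρ[b/e](U) → 3
  σ[y='s'](ρ[b/e](U)) → 1

== RESULT ==
y | b | a
s | 9 | 5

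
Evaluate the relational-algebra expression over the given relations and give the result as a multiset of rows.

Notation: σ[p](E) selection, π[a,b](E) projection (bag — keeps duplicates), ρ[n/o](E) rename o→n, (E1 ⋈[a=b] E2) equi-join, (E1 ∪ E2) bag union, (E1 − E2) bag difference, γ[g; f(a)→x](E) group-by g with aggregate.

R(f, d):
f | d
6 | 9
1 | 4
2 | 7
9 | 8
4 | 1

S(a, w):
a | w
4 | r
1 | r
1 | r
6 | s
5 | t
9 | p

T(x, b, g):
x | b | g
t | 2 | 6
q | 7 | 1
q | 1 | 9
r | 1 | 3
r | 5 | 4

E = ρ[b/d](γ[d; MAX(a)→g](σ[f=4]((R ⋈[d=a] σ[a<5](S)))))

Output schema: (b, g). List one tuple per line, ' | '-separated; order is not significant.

Per-node cardinality:
  R → 5
  S → 6
  σ[a<5](S) → 3
  (R ⋈[d=a] σ[a<5](S)) → 3
  σ[f=4]((R ⋈[d=a] σ[a<5](S))) → 2
  γ[d; MAX(a)→g](σ[f=4]((R ⋈[d=a] σ[a<5](S)))) → 1
  ρ[b/d](γ[d; MAX(a)→g](σ[f=4]((R ⋈[d=a] σ[a<5](S))))) → 1

== RESULT ==
b | g
1 | 1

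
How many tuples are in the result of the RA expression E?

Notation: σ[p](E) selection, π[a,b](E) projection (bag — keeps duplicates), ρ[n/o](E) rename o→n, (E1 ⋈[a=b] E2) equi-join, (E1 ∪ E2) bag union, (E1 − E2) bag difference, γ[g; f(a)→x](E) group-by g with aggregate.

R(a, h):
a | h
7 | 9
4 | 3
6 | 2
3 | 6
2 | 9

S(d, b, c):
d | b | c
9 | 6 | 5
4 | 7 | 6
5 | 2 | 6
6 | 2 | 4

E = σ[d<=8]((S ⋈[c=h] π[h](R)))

Subexpression sizes:
  S → 4
  R → 5
  π[h](R) → 5
  (S ⋈[c=h] π[h](R)) → 2
  σ[d<=8]((S ⋈[c=h] π[h](R))) → 2

|E| = 2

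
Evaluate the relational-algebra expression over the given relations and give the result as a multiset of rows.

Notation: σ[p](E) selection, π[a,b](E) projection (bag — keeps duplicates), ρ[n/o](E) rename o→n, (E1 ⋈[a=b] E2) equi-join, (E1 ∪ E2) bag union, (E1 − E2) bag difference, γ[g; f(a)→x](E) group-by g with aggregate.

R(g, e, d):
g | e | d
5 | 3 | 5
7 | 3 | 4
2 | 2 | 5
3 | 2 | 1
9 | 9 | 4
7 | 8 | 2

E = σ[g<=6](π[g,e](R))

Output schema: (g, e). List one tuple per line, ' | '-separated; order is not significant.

Subexpression sizes:
  R → 6
  π[g,e](R) → 6
  σ[g<=6](π[g,e](R)) → 3

== RESULT ==
g | e
2 | 2
3 | 2
5 | 3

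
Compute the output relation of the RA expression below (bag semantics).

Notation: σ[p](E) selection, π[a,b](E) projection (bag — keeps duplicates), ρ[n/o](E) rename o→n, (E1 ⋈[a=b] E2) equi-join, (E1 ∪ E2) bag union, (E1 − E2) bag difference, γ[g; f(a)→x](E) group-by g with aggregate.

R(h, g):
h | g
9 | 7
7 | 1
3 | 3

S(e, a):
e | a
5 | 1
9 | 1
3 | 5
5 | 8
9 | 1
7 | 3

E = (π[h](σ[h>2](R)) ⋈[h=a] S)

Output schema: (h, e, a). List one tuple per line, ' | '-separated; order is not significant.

Per-node cardinality:
  R → 3
  σ[h>2](R) → 3
  π[h](σ[h>2](R)) → 3
  S → 6
  (π[h](σ[h>2](R)) ⋈[h=a] S) → 1

== RESULT ==
h | e | a
3 | 7 | 3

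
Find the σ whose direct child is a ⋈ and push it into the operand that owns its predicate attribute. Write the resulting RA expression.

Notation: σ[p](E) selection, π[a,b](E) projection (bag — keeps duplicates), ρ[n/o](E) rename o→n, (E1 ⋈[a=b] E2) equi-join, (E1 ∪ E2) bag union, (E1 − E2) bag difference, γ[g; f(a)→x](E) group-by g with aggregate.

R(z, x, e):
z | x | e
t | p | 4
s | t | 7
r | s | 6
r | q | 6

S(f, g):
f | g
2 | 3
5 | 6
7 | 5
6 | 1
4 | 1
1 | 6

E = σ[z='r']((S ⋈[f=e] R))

σ filters on z, owned by the right side.
E' = (S ⋈[f=e] σ[z='r'](R))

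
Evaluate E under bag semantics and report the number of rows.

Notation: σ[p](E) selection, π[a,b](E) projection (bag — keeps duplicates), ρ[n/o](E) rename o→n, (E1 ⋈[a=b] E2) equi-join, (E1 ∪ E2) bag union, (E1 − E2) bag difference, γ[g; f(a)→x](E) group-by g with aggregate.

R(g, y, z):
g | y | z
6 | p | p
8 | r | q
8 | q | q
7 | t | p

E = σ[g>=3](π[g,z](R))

Subexpression sizes:
  R → 4
  π[g,z](R) → 4
  σ[g>=3](π[g,z](R)) → 4

|E| = 4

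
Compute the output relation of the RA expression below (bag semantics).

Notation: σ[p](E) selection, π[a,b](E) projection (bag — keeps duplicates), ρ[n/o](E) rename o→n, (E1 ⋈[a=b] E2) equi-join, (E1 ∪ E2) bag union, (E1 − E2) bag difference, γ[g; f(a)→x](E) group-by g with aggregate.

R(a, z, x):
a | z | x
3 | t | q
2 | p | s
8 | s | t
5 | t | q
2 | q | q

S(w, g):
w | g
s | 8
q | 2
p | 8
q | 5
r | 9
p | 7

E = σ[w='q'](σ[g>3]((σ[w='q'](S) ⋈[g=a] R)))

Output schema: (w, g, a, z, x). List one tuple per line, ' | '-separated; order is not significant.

Row counts bottom-up:
  S → 6
  σ[w='q'](S) → 2
  R → 5
  (σ[w='q'](S) ⋈[g=a] R) → 3
  σ[g>3]((σ[w='q'](S) ⋈[g=a] R)) → 1
  σ[w='q'](σ[g>3]((σ[w='q'](S) ⋈[g=a] R))) → 1

== RESULT ==
w | g | a | z | x
q | 5 | 5 | t | q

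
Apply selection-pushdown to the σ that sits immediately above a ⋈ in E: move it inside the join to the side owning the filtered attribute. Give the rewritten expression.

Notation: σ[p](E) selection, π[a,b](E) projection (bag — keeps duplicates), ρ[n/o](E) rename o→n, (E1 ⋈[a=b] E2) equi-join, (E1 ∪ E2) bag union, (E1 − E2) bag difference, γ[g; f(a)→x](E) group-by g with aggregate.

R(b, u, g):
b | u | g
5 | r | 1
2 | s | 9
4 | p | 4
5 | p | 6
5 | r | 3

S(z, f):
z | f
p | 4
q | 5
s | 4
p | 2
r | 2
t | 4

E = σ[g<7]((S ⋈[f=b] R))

σ filters on g, owned by the right side.
E' = (S ⋈[f=b] σ[g<7](R))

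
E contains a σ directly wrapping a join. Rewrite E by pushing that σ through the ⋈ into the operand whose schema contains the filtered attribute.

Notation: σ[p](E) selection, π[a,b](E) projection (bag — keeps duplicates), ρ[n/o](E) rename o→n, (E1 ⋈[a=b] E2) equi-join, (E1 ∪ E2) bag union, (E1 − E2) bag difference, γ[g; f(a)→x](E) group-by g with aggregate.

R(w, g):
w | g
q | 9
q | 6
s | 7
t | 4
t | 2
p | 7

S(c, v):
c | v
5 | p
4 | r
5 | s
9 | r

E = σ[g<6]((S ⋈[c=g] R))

σ filters on g, owned by the right side.
E' = (S ⋈[c=g] σ[g<6](R))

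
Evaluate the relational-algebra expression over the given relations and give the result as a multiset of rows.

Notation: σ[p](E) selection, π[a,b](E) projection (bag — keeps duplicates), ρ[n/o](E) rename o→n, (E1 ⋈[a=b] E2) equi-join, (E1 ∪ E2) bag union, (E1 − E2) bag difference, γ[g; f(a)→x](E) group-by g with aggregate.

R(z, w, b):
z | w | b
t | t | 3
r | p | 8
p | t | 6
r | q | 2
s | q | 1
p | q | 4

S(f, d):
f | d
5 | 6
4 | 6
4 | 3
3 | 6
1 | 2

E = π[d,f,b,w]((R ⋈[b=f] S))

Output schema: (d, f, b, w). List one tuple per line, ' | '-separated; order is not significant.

Per-node cardinality:
  R → 6
  S → 5
  (R ⋈[b=f] S) → 4
  π[d,f,b,w]((R ⋈[b=f] S)) → 4

== RESULT ==
d | f | b | w
2 | 1 | 1 | q
3 | 4 | 4 | q
6 | 3 | 3 | t
6 | 4 | 4 | q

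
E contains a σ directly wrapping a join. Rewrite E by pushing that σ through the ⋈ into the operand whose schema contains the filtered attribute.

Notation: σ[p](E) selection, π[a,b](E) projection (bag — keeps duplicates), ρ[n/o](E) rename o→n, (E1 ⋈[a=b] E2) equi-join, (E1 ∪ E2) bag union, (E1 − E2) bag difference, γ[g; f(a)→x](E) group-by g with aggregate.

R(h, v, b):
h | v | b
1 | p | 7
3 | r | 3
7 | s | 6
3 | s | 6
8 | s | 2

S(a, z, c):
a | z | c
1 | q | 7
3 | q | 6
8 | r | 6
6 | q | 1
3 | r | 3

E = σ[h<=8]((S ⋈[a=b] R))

σ filters on h, owned by the right side.
E' = (S ⋈[a=b] σ[h<=8](R))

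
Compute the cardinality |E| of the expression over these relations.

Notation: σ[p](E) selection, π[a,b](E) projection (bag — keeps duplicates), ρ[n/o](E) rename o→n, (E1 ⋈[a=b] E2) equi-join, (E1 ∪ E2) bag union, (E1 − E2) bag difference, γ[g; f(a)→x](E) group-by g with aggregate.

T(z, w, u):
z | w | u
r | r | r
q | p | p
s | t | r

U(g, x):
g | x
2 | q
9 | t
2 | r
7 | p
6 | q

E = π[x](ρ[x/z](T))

Row counts bottom-up:
  T → 3
  ρ[x/z](T) → 3
  π[x](ρ[x/z](T)) → 3

|E| = 3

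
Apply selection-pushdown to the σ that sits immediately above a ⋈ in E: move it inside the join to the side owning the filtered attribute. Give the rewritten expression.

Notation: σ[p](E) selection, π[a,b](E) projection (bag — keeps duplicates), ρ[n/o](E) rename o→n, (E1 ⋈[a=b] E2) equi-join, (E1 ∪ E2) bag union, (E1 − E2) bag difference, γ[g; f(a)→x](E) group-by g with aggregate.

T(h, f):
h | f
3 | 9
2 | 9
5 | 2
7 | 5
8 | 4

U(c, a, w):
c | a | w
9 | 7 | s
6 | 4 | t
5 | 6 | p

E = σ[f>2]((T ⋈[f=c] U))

σ filters on f, owned by the left side.
E' = (σ[f>2](T) ⋈[f=c] U)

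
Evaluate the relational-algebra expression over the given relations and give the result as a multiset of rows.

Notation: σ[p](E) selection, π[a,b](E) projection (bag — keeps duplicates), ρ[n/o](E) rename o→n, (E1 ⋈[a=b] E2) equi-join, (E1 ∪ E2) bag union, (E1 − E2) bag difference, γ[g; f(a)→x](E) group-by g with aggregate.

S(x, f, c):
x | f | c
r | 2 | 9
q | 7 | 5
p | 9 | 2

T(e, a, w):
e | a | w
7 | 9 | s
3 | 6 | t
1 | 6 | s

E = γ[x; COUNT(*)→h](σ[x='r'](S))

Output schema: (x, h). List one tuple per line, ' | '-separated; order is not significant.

Stepwise |·|:
  S → 3
  σ[x='r'](S) → 1
  γ[x; COUNT(*)→h](σ[x='r'](S)) → 1

== RESULT ==
x | h
r | 1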